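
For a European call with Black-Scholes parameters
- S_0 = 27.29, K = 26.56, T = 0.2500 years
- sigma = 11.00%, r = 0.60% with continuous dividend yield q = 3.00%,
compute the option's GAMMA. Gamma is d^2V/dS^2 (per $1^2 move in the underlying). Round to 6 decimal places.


d1 = 0.4113910929; d2 = 0.3563910929
phi(d1) = 0.3665721742; exp(-qT) = 0.9925280548; exp(-rT) = 0.9985011244
Gamma = exp(-qT) * phi(d1) / (S * sigma * sqrt(T)) = 0.9925280548 * 0.3665721742 / (27.2900 * 0.1100 * 0.5000000000) = 0.242402

Answer: Gamma = 0.242402


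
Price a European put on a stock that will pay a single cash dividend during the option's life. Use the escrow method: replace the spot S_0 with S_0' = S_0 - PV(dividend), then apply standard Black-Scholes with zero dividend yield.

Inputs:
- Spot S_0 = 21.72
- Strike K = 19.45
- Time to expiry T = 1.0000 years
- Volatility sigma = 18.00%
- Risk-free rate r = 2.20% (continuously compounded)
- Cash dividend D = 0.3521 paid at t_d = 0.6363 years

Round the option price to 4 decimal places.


Answer: Price = 0.5665

Derivation:
PV(D) = D * exp(-r * t_d) = 0.3521 * 0.98609892 = 0.34720543
S_0' = S_0 - PV(D) = 21.7200 - 0.34720543 = 21.37279457
d1 = (ln(S_0'/K) + (r + sigma^2/2)*T) / (sigma*sqrt(T)) = 0.73595423
d2 = d1 - sigma*sqrt(T) = 0.55595423
exp(-rT) = 0.97824024
N(-d1) = 0.23087928; N(-d2) = 0.28912107
P = K * exp(-rT) * N(-d2) - S_0' * N(-d1) = 19.4500 * 0.97824024 * 0.28912107 - 21.37279457 * 0.23087928 = 0.5665


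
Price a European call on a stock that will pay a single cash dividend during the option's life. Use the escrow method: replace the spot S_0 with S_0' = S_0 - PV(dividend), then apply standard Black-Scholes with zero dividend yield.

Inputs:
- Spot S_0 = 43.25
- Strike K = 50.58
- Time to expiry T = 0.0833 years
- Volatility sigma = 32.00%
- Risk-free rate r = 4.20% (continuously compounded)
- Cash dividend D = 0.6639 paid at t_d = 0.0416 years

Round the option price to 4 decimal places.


Answer: Price = 0.0574

Derivation:
PV(D) = D * exp(-r * t_d) = 0.6639 * 0.99825433 = 0.66274105
S_0' = S_0 - PV(D) = 43.2500 - 0.66274105 = 42.58725895
d1 = (ln(S_0'/K) + (r + sigma^2/2)*T) / (sigma*sqrt(T)) = -1.77827941
d2 = d1 - sigma*sqrt(T) = -1.87063698
exp(-rT) = 0.99650751
N(d1) = 0.03767899; N(d2) = 0.03069771
C = S_0' * N(d1) - K * exp(-rT) * N(d2) = 42.58725895 * 0.03767899 - 50.5800 * 0.99650751 * 0.03069771 = 0.0574


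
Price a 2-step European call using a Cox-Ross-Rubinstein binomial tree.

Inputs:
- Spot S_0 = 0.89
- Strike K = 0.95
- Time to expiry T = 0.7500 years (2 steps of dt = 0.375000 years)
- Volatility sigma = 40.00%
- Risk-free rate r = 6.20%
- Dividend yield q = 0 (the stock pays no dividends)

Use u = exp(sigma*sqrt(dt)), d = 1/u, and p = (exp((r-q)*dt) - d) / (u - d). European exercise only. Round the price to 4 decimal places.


Answer: Price = V(0,0) = 0.1136

Derivation:
dt = T/N = 0.375000
u = exp(sigma*sqrt(dt)) = 1.277556; d = 1/u = 0.782744
p = (exp((r-q)*dt) - d) / (u - d) = 0.486605
Discount per step: exp(-r*dt) = 0.977018
Stock lattice S(k, i) with i counting down-moves:
  k=0: S(0,0) = 0.8900
  k=1: S(1,0) = 1.1370; S(1,1) = 0.6966
  k=2: S(2,0) = 1.4526; S(2,1) = 0.8900; S(2,2) = 0.5453
Terminal payoffs V(N, i) = max(S_T - K, 0):
  V(2,0) = 0.502613; V(2,1) = 0.000000; V(2,2) = 0.000000
Backward induction: V(k, i) = exp(-r*dt) * [p * V(k+1, i) + (1-p) * V(k+1, i+1)].
  V(1,0) = exp(-r*dt) * [p*0.502613 + (1-p)*0.000000] = 0.238953
  V(1,1) = exp(-r*dt) * [p*0.000000 + (1-p)*0.000000] = 0.000000
  V(0,0) = exp(-r*dt) * [p*0.238953 + (1-p)*0.000000] = 0.113604


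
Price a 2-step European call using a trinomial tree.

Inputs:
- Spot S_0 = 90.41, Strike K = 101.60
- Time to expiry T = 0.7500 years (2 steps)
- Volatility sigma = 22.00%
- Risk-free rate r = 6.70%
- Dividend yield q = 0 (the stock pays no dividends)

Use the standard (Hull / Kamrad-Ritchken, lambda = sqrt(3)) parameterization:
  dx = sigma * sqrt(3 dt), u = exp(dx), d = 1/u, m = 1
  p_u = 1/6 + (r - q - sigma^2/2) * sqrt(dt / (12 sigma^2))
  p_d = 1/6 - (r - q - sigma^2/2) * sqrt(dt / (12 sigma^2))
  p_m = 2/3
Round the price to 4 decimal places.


dt = T/N = 0.375000; dx = sigma*sqrt(3*dt) = 0.233345
u = exp(dx) = 1.262817; d = 1/u = 0.791880
p_u = 0.201058, p_m = 0.666667, p_d = 0.132276
Discount per step: exp(-r*dt) = 0.975188
Stock lattice S(k, j) with j the centered position index:
  k=0: S(0,+0) = 90.4100
  k=1: S(1,-1) = 71.5939; S(1,+0) = 90.4100; S(1,+1) = 114.1713
  k=2: S(2,-2) = 56.6938; S(2,-1) = 71.5939; S(2,+0) = 90.4100; S(2,+1) = 114.1713; S(2,+2) = 144.1775
Terminal payoffs V(N, j) = max(S_T - K, 0):
  V(2,-2) = 0.000000; V(2,-1) = 0.000000; V(2,+0) = 0.000000; V(2,+1) = 12.571319; V(2,+2) = 42.577526
Backward induction: V(k, j) = exp(-r*dt) * [p_u * V(k+1, j+1) + p_m * V(k+1, j) + p_d * V(k+1, j-1)]
  V(1,-1) = exp(-r*dt) * [p_u*0.000000 + p_m*0.000000 + p_d*0.000000] = 0.000000
  V(1,+0) = exp(-r*dt) * [p_u*12.571319 + p_m*0.000000 + p_d*0.000000] = 2.464848
  V(1,+1) = exp(-r*dt) * [p_u*42.577526 + p_m*12.571319 + p_d*0.000000] = 16.521071
  V(0,+0) = exp(-r*dt) * [p_u*16.521071 + p_m*2.464848 + p_d*0.000000] = 4.841732

Answer: Price = V(0,0) = 4.8417


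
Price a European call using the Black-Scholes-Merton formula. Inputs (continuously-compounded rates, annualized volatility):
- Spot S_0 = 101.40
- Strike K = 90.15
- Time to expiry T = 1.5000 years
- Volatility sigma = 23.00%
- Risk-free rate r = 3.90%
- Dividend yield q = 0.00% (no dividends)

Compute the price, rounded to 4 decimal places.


d1 = (ln(S/K) + (r - q + 0.5*sigma^2) * T) / (sigma * sqrt(T)) = 0.76599144
d2 = d1 - sigma * sqrt(T) = 0.48430012
exp(-rT) = 0.94317824; exp(-qT) = 1.00000000
C = S_0 * exp(-qT) * N(d1) - K * exp(-rT) * N(d2)
N(d1) = 0.77815930; N(d2) = 0.68591356
C = 101.4000 * 1.00000000 * 0.77815930 - 90.1500 * 0.94317824 * 0.68591356 = 20.5838

Answer: Price = 20.5838


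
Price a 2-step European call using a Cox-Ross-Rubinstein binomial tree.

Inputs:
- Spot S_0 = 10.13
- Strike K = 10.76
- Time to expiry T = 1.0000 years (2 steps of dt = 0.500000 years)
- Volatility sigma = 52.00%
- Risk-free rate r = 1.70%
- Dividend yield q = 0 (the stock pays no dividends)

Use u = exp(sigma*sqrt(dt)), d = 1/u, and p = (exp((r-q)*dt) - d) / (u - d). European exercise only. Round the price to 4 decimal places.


Answer: Price = V(0,0) = 1.8030

Derivation:
dt = T/N = 0.500000
u = exp(sigma*sqrt(dt)) = 1.444402; d = 1/u = 0.692328
p = (exp((r-q)*dt) - d) / (u - d) = 0.420448
Discount per step: exp(-r*dt) = 0.991536
Stock lattice S(k, i) with i counting down-moves:
  k=0: S(0,0) = 10.1300
  k=1: S(1,0) = 14.6318; S(1,1) = 7.0133
  k=2: S(2,0) = 21.1342; S(2,1) = 10.1300; S(2,2) = 4.8555
Terminal payoffs V(N, i) = max(S_T - K, 0):
  V(2,0) = 10.374196; V(2,1) = 0.000000; V(2,2) = 0.000000
Backward induction: V(k, i) = exp(-r*dt) * [p * V(k+1, i) + (1-p) * V(k+1, i+1)].
  V(1,0) = exp(-r*dt) * [p*10.374196 + (1-p)*0.000000] = 4.324894
  V(1,1) = exp(-r*dt) * [p*0.000000 + (1-p)*0.000000] = 0.000000
  V(0,0) = exp(-r*dt) * [p*4.324894 + (1-p)*0.000000] = 1.803003


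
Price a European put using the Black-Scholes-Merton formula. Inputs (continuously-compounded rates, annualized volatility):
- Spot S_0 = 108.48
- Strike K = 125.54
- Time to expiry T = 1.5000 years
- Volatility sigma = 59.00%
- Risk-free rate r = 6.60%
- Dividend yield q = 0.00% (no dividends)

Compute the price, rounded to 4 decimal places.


Answer: Price = 34.0193

Derivation:
d1 = (ln(S/K) + (r - q + 0.5*sigma^2) * T) / (sigma * sqrt(T)) = 0.29617568
d2 = d1 - sigma * sqrt(T) = -0.42642379
exp(-rT) = 0.90574271; exp(-qT) = 1.00000000
P = K * exp(-rT) * N(-d2) - S_0 * exp(-qT) * N(-d1)
N(-d1) = 0.38354796; N(-d2) = 0.66510047
P = 125.5400 * 0.90574271 * 0.66510047 - 108.4800 * 1.00000000 * 0.38354796 = 34.0193


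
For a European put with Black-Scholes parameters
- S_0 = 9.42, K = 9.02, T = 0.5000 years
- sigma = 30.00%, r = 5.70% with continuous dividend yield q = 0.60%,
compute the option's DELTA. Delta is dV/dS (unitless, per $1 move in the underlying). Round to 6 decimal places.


Answer: Delta = -0.332301

Derivation:
d1 = 0.4308201484; d2 = 0.2186881140
phi(d1) = 0.3635852321; exp(-qT) = 0.9970044955; exp(-rT) = 0.9719022941
N(-d1) = 0.3332995741
Delta = -exp(-qT) * N(-d1) = -0.9970044955 * 0.3332995741 = -0.332301


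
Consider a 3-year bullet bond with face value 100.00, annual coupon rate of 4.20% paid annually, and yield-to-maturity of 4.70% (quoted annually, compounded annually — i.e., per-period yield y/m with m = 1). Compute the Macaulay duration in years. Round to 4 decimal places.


Coupon per period c = face * coupon_rate / m = 4.200000
Periods per year m = 1; per-period yield y/m = 0.047000
Number of cashflows N = 3
Cashflows (t years, CF_t, discount factor 1/(1+y/m)^(m*t), PV):
  t = 1.0000: CF_t = 4.200000, DF = 0.955110, PV = 4.011461
  t = 2.0000: CF_t = 4.200000, DF = 0.912235, PV = 3.831386
  t = 3.0000: CF_t = 104.200000, DF = 0.871284, PV = 90.787838
Price P = sum_t PV_t = 98.630685
Macaulay numerator sum_t t * PV_t:
  t * PV_t at t = 1.0000: 4.011461
  t * PV_t at t = 2.0000: 7.662772
  t * PV_t at t = 3.0000: 272.363514
Macaulay duration D = (sum_t t * PV_t) / P = 284.037748 / 98.630685 = 2.879811

Answer: Macaulay duration = 2.8798 years


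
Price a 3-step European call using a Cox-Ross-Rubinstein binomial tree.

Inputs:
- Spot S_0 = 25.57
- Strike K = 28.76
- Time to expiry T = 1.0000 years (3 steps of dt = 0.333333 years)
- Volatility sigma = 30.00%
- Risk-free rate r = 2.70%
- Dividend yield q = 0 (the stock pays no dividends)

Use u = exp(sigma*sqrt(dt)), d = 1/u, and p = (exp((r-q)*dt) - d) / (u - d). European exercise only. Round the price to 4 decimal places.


Answer: Price = V(0,0) = 2.1381

Derivation:
dt = T/N = 0.333333
u = exp(sigma*sqrt(dt)) = 1.189110; d = 1/u = 0.840965
p = (exp((r-q)*dt) - d) / (u - d) = 0.482775
Discount per step: exp(-r*dt) = 0.991040
Stock lattice S(k, i) with i counting down-moves:
  k=0: S(0,0) = 25.5700
  k=1: S(1,0) = 30.4055; S(1,1) = 21.5035
  k=2: S(2,0) = 36.1555; S(2,1) = 25.5700; S(2,2) = 18.0837
  k=3: S(3,0) = 42.9929; S(3,1) = 30.4055; S(3,2) = 21.5035; S(3,3) = 15.2077
Terminal payoffs V(N, i) = max(S_T - K, 0):
  V(3,0) = 14.232902; V(3,1) = 1.645541; V(3,2) = 0.000000; V(3,3) = 0.000000
Backward induction: V(k, i) = exp(-r*dt) * [p * V(k+1, i) + (1-p) * V(k+1, i+1)].
  V(2,0) = exp(-r*dt) * [p*14.232902 + (1-p)*1.645541] = 7.653210
  V(2,1) = exp(-r*dt) * [p*1.645541 + (1-p)*0.000000] = 0.787308
  V(2,2) = exp(-r*dt) * [p*0.000000 + (1-p)*0.000000] = 0.000000
  V(1,0) = exp(-r*dt) * [p*7.653210 + (1-p)*0.787308] = 4.065239
  V(1,1) = exp(-r*dt) * [p*0.787308 + (1-p)*0.000000] = 0.376687
  V(0,0) = exp(-r*dt) * [p*4.065239 + (1-p)*0.376687] = 2.138097


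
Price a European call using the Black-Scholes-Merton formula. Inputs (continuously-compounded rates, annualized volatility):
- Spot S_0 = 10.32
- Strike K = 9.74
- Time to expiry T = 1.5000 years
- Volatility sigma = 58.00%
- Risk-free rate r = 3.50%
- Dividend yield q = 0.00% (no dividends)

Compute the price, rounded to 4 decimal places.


Answer: Price = 3.2850

Derivation:
d1 = (ln(S/K) + (r - q + 0.5*sigma^2) * T) / (sigma * sqrt(T)) = 0.51051117
d2 = d1 - sigma * sqrt(T) = -0.19984086
exp(-rT) = 0.94885432; exp(-qT) = 1.00000000
C = S_0 * exp(-qT) * N(d1) - K * exp(-rT) * N(d2)
N(d1) = 0.69515330; N(d2) = 0.42080252
C = 10.3200 * 1.00000000 * 0.69515330 - 9.7400 * 0.94885432 * 0.42080252 = 3.2850


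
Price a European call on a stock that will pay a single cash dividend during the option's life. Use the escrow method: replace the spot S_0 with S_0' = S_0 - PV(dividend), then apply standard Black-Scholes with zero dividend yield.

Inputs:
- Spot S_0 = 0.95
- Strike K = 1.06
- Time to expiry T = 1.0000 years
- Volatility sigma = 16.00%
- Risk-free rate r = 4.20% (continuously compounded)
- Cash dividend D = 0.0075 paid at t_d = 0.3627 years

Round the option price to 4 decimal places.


Answer: Price = 0.0323

Derivation:
PV(D) = D * exp(-r * t_d) = 0.0075 * 0.98488204 = 0.00738662
S_0' = S_0 - PV(D) = 0.9500 - 0.00738662 = 0.94261338
d1 = (ln(S_0'/K) + (r + sigma^2/2)*T) / (sigma*sqrt(T)) = -0.39104983
d2 = d1 - sigma*sqrt(T) = -0.55104983
exp(-rT) = 0.95886978
N(d1) = 0.34788020; N(d2) = 0.29079976
C = S_0' * N(d1) - K * exp(-rT) * N(d2) = 0.94261338 * 0.34788020 - 1.0600 * 0.95886978 * 0.29079976 = 0.0323


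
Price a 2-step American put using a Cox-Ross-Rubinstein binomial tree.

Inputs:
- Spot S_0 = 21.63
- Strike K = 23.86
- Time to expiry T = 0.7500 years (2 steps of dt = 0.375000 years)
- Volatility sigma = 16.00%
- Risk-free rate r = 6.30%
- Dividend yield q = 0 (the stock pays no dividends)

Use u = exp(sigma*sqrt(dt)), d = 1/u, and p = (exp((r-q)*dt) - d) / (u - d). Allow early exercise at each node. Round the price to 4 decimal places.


Answer: Price = V(0,0) = 2.2300

Derivation:
dt = T/N = 0.375000
u = exp(sigma*sqrt(dt)) = 1.102940; d = 1/u = 0.906667
p = (exp((r-q)*dt) - d) / (u - d) = 0.597326
Discount per step: exp(-r*dt) = 0.976652
Stock lattice S(k, i) with i counting down-moves:
  k=0: S(0,0) = 21.6300
  k=1: S(1,0) = 23.8566; S(1,1) = 19.6112
  k=2: S(2,0) = 26.3124; S(2,1) = 21.6300; S(2,2) = 17.7809
Terminal payoffs V(N, i) = max(K - S_T, 0):
  V(2,0) = 0.000000; V(2,1) = 2.230000; V(2,2) = 6.079150
Backward induction: V(k, i) = exp(-r*dt) * [p * V(k+1, i) + (1-p) * V(k+1, i+1)]; then take max(V_cont, immediate exercise) for American.
  V(1,0) = exp(-r*dt) * [p*0.000000 + (1-p)*2.230000] = 0.876997; exercise = 0.003402; V(1,0) = max -> 0.876997
  V(1,1) = exp(-r*dt) * [p*2.230000 + (1-p)*6.079150] = 3.691698; exercise = 4.248784; V(1,1) = max -> 4.248784
  V(0,0) = exp(-r*dt) * [p*0.876997 + (1-p)*4.248784] = 2.182552; exercise = 2.230000; V(0,0) = max -> 2.230000


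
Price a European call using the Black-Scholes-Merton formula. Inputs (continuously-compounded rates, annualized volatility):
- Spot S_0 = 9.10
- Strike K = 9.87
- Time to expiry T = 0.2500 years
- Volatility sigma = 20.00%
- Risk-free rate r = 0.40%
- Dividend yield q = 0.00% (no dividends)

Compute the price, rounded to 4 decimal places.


Answer: Price = 0.1133

Derivation:
d1 = (ln(S/K) + (r - q + 0.5*sigma^2) * T) / (sigma * sqrt(T)) = -0.75225440
d2 = d1 - sigma * sqrt(T) = -0.85225440
exp(-rT) = 0.99900050; exp(-qT) = 1.00000000
C = S_0 * exp(-qT) * N(d1) - K * exp(-rT) * N(d2)
N(d1) = 0.22594904; N(d2) = 0.19703645
C = 9.1000 * 1.00000000 * 0.22594904 - 9.8700 * 0.99900050 * 0.19703645 = 0.1133


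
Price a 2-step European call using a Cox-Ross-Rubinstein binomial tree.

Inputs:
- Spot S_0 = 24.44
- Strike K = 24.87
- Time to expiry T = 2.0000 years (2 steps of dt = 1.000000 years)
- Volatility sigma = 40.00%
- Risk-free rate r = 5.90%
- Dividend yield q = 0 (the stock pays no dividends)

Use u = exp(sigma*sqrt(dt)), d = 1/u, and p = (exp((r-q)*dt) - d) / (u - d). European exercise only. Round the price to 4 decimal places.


Answer: Price = V(0,0) = 5.9269

Derivation:
dt = T/N = 1.000000
u = exp(sigma*sqrt(dt)) = 1.491825; d = 1/u = 0.670320
p = (exp((r-q)*dt) - d) / (u - d) = 0.475293
Discount per step: exp(-r*dt) = 0.942707
Stock lattice S(k, i) with i counting down-moves:
  k=0: S(0,0) = 24.4400
  k=1: S(1,0) = 36.4602; S(1,1) = 16.3826
  k=2: S(2,0) = 54.3922; S(2,1) = 24.4400; S(2,2) = 10.9816
Terminal payoffs V(N, i) = max(S_T - K, 0):
  V(2,0) = 29.522220; V(2,1) = 0.000000; V(2,2) = 0.000000
Backward induction: V(k, i) = exp(-r*dt) * [p * V(k+1, i) + (1-p) * V(k+1, i+1)].
  V(1,0) = exp(-r*dt) * [p*29.522220 + (1-p)*0.000000] = 13.227776
  V(1,1) = exp(-r*dt) * [p*0.000000 + (1-p)*0.000000] = 0.000000
  V(0,0) = exp(-r*dt) * [p*13.227776 + (1-p)*0.000000] = 5.926859


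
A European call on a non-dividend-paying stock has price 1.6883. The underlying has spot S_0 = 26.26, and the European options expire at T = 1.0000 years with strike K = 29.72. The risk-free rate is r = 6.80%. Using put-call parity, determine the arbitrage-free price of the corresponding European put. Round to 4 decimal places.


Answer: Put price = 3.1945

Derivation:
Put-call parity: C - P = S_0 * exp(-qT) - K * exp(-rT).
S_0 * exp(-qT) = 26.2600 * 1.00000000 = 26.26000000
K * exp(-rT) = 29.7200 * 0.93426047 = 27.76622127
P = C - S*exp(-qT) + K*exp(-rT)
P = 1.6883 - 26.26000000 + 27.76622127 = 3.1945


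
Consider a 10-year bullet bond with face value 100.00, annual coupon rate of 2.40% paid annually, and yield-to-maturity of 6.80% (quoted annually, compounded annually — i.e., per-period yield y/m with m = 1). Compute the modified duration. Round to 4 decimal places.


Coupon per period c = face * coupon_rate / m = 2.400000
Periods per year m = 1; per-period yield y/m = 0.068000
Number of cashflows N = 10
Cashflows (t years, CF_t, discount factor 1/(1+y/m)^(m*t), PV):
  t = 1.0000: CF_t = 2.400000, DF = 0.936330, PV = 2.247191
  t = 2.0000: CF_t = 2.400000, DF = 0.876713, PV = 2.104111
  t = 3.0000: CF_t = 2.400000, DF = 0.820892, PV = 1.970142
  t = 4.0000: CF_t = 2.400000, DF = 0.768626, PV = 1.844702
  t = 5.0000: CF_t = 2.400000, DF = 0.719687, PV = 1.727249
  t = 6.0000: CF_t = 2.400000, DF = 0.673864, PV = 1.617274
  t = 7.0000: CF_t = 2.400000, DF = 0.630959, PV = 1.514302
  t = 8.0000: CF_t = 2.400000, DF = 0.590786, PV = 1.417886
  t = 9.0000: CF_t = 2.400000, DF = 0.553170, PV = 1.327608
  t = 10.0000: CF_t = 102.400000, DF = 0.517950, PV = 53.038036
Price P = sum_t PV_t = 68.808501
First compute Macaulay numerator sum_t t * PV_t:
  t * PV_t at t = 1.0000: 2.247191
  t * PV_t at t = 2.0000: 4.208223
  t * PV_t at t = 3.0000: 5.910425
  t * PV_t at t = 4.0000: 7.378808
  t * PV_t at t = 5.0000: 8.636246
  t * PV_t at t = 6.0000: 9.703647
  t * PV_t at t = 7.0000: 10.600113
  t * PV_t at t = 8.0000: 11.343086
  t * PV_t at t = 9.0000: 11.948475
  t * PV_t at t = 10.0000: 530.380355
Macaulay duration D = 602.356569 / 68.808501 = 8.754101
Modified duration = D / (1 + y/m) = 8.754101 / (1 + 0.068000) = 8.196724

Answer: Modified duration = 8.1967


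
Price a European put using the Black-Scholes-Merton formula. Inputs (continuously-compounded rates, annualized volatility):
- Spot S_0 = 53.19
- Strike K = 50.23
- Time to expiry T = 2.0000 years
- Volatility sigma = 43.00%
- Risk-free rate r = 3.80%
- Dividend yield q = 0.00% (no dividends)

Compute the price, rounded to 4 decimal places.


Answer: Price = 8.8729

Derivation:
d1 = (ln(S/K) + (r - q + 0.5*sigma^2) * T) / (sigma * sqrt(T)) = 0.52318987
d2 = d1 - sigma * sqrt(T) = -0.08492196
exp(-rT) = 0.92681621; exp(-qT) = 1.00000000
P = K * exp(-rT) * N(-d2) - S_0 * exp(-qT) * N(-d1)
N(-d1) = 0.30042106; N(-d2) = 0.53383828
P = 50.2300 * 0.92681621 * 0.53383828 - 53.1900 * 1.00000000 * 0.30042106 = 8.8729


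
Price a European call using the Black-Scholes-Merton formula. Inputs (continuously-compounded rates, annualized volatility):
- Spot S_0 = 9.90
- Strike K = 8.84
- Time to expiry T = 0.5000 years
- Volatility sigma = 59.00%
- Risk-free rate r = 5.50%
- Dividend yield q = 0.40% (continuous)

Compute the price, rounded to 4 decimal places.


d1 = (ln(S/K) + (r - q + 0.5*sigma^2) * T) / (sigma * sqrt(T)) = 0.54117130
d2 = d1 - sigma * sqrt(T) = 0.12397830
exp(-rT) = 0.97287468; exp(-qT) = 0.99800200
C = S_0 * exp(-qT) * N(d1) - K * exp(-rT) * N(d2)
N(d1) = 0.70580524; N(d2) = 0.54933377
C = 9.9000 * 0.99800200 * 0.70580524 - 8.8400 * 0.97287468 * 0.54933377 = 2.2491

Answer: Price = 2.2491


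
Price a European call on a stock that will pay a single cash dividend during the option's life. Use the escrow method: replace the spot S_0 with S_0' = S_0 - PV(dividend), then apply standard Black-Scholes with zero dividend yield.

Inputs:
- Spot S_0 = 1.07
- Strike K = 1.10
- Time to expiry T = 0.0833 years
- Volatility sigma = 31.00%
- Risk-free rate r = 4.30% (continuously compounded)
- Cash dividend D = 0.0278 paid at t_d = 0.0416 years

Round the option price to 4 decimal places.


Answer: Price = 0.0171

Derivation:
PV(D) = D * exp(-r * t_d) = 0.0278 * 0.99821280 = 0.02775032
S_0' = S_0 - PV(D) = 1.0700 - 0.02775032 = 1.04224968
d1 = (ln(S_0'/K) + (r + sigma^2/2)*T) / (sigma*sqrt(T)) = -0.51797763
d2 = d1 - sigma*sqrt(T) = -0.60744903
exp(-rT) = 0.99642451
N(d1) = 0.30223694; N(d2) = 0.27177648
C = S_0' * N(d1) - K * exp(-rT) * N(d2) = 1.04224968 * 0.30223694 - 1.1000 * 0.99642451 * 0.27177648 = 0.0171


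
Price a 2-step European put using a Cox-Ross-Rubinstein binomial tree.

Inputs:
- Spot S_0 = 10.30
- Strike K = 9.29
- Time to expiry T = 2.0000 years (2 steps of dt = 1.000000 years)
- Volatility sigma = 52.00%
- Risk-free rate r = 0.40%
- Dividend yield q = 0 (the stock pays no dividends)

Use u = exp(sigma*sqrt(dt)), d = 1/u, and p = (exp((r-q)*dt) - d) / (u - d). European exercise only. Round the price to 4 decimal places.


Answer: Price = V(0,0) = 2.1785

Derivation:
dt = T/N = 1.000000
u = exp(sigma*sqrt(dt)) = 1.682028; d = 1/u = 0.594521
p = (exp((r-q)*dt) - d) / (u - d) = 0.376538
Discount per step: exp(-r*dt) = 0.996008
Stock lattice S(k, i) with i counting down-moves:
  k=0: S(0,0) = 10.3000
  k=1: S(1,0) = 17.3249; S(1,1) = 6.1236
  k=2: S(2,0) = 29.1409; S(2,1) = 10.3000; S(2,2) = 3.6406
Terminal payoffs V(N, i) = max(K - S_T, 0):
  V(2,0) = 0.000000; V(2,1) = 0.000000; V(2,2) = 5.649417
Backward induction: V(k, i) = exp(-r*dt) * [p * V(k+1, i) + (1-p) * V(k+1, i+1)].
  V(1,0) = exp(-r*dt) * [p*0.000000 + (1-p)*0.000000] = 0.000000
  V(1,1) = exp(-r*dt) * [p*0.000000 + (1-p)*5.649417] = 3.508138
  V(0,0) = exp(-r*dt) * [p*0.000000 + (1-p)*3.508138] = 2.178460


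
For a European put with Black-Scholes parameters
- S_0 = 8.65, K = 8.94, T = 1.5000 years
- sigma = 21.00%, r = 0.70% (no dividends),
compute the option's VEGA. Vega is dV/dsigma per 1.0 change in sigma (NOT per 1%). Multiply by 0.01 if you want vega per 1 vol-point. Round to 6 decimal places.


d1 = 0.0412087059; d2 = -0.2159877171
phi(d1) = 0.3986036908; exp(-qT) = 1.0000000000; exp(-rT) = 0.9895549326
Vega = S * exp(-qT) * phi(d1) * sqrt(T) = 8.6500 * 1.0000000000 * 0.3986036908 * 1.2247448714 = 4.222825

Answer: Vega = 4.222825


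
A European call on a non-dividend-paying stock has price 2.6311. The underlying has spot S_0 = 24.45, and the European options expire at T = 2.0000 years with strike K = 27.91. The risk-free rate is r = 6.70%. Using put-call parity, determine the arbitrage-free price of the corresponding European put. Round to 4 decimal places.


Put-call parity: C - P = S_0 * exp(-qT) - K * exp(-rT).
S_0 * exp(-qT) = 24.4500 * 1.00000000 = 24.45000000
K * exp(-rT) = 27.9100 * 0.87459006 = 24.40980870
P = C - S*exp(-qT) + K*exp(-rT)
P = 2.6311 - 24.45000000 + 24.40980870 = 2.5909

Answer: Put price = 2.5909


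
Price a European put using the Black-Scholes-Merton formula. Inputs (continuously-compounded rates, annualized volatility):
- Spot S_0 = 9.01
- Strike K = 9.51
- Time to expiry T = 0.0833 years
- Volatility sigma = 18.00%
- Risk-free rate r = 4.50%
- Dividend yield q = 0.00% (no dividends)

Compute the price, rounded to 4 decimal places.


Answer: Price = 0.5069

Derivation:
d1 = (ln(S/K) + (r - q + 0.5*sigma^2) * T) / (sigma * sqrt(T)) = -0.94147796
d2 = d1 - sigma * sqrt(T) = -0.99342909
exp(-rT) = 0.99625852; exp(-qT) = 1.00000000
P = K * exp(-rT) * N(-d2) - S_0 * exp(-qT) * N(-d1)
N(-d1) = 0.82677001; N(-d2) = 0.83974956
P = 9.5100 * 0.99625852 * 0.83974956 - 9.0100 * 1.00000000 * 0.82677001 = 0.5069


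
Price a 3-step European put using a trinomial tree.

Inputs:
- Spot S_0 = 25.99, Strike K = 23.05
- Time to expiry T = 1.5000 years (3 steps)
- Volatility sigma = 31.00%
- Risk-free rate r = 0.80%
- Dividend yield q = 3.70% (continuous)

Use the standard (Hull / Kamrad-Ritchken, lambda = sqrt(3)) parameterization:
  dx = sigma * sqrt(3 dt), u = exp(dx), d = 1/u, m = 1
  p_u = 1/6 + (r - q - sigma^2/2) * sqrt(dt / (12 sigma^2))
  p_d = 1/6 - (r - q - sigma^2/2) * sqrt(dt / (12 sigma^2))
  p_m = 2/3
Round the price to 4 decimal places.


dt = T/N = 0.500000; dx = sigma*sqrt(3*dt) = 0.379671
u = exp(dx) = 1.461803; d = 1/u = 0.684086
p_u = 0.115932, p_m = 0.666667, p_d = 0.217401
Discount per step: exp(-r*dt) = 0.996008
Stock lattice S(k, j) with j the centered position index:
  k=0: S(0,+0) = 25.9900
  k=1: S(1,-1) = 17.7794; S(1,+0) = 25.9900; S(1,+1) = 37.9923
  k=2: S(2,-2) = 12.1627; S(2,-1) = 17.7794; S(2,+0) = 25.9900; S(2,+1) = 37.9923; S(2,+2) = 55.5372
  k=3: S(3,-3) = 8.3203; S(3,-2) = 12.1627; S(3,-1) = 17.7794; S(3,+0) = 25.9900; S(3,+1) = 37.9923; S(3,+2) = 55.5372; S(3,+3) = 81.1845
Terminal payoffs V(N, j) = max(K - S_T, 0):
  V(3,-3) = 14.729693; V(3,-2) = 10.887347; V(3,-1) = 5.270592; V(3,+0) = 0.000000; V(3,+1) = 0.000000; V(3,+2) = 0.000000; V(3,+3) = 0.000000
Backward induction: V(k, j) = exp(-r*dt) * [p_u * V(k+1, j+1) + p_m * V(k+1, j) + p_d * V(k+1, j-1)]
  V(2,-2) = exp(-r*dt) * [p_u*5.270592 + p_m*10.887347 + p_d*14.729693] = 11.027320
  V(2,-1) = exp(-r*dt) * [p_u*0.000000 + p_m*5.270592 + p_d*10.887347] = 5.857177
  V(2,+0) = exp(-r*dt) * [p_u*0.000000 + p_m*0.000000 + p_d*5.270592] = 1.141260
  V(2,+1) = exp(-r*dt) * [p_u*0.000000 + p_m*0.000000 + p_d*0.000000] = 0.000000
  V(2,+2) = exp(-r*dt) * [p_u*0.000000 + p_m*0.000000 + p_d*0.000000] = 0.000000
  V(1,-1) = exp(-r*dt) * [p_u*1.141260 + p_m*5.857177 + p_d*11.027320] = 6.408761
  V(1,+0) = exp(-r*dt) * [p_u*0.000000 + p_m*1.141260 + p_d*5.857177] = 2.026078
  V(1,+1) = exp(-r*dt) * [p_u*0.000000 + p_m*0.000000 + p_d*1.141260] = 0.247121
  V(0,+0) = exp(-r*dt) * [p_u*0.247121 + p_m*2.026078 + p_d*6.408761] = 2.761573

Answer: Price = V(0,0) = 2.7616


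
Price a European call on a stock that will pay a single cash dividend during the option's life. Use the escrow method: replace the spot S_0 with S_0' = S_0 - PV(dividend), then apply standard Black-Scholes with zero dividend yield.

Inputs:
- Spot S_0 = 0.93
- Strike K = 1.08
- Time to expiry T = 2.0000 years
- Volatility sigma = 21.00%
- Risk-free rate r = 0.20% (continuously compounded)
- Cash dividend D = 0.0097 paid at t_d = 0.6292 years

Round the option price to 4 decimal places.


PV(D) = D * exp(-r * t_d) = 0.0097 * 0.99874239 = 0.00968780
S_0' = S_0 - PV(D) = 0.9300 - 0.00968780 = 0.92031220
d1 = (ln(S_0'/K) + (r + sigma^2/2)*T) / (sigma*sqrt(T)) = -0.37679822
d2 = d1 - sigma*sqrt(T) = -0.67378306
exp(-rT) = 0.99600799
N(d1) = 0.35316178; N(d2) = 0.25022462
C = S_0' * N(d1) - K * exp(-rT) * N(d2) = 0.92031220 * 0.35316178 - 1.0800 * 0.99600799 * 0.25022462 = 0.0559

Answer: Price = 0.0559


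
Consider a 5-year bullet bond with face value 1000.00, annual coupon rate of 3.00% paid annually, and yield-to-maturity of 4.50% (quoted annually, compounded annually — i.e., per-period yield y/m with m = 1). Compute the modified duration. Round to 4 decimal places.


Answer: Modified duration = 4.5030

Derivation:
Coupon per period c = face * coupon_rate / m = 30.000000
Periods per year m = 1; per-period yield y/m = 0.045000
Number of cashflows N = 5
Cashflows (t years, CF_t, discount factor 1/(1+y/m)^(m*t), PV):
  t = 1.0000: CF_t = 30.000000, DF = 0.956938, PV = 28.708134
  t = 2.0000: CF_t = 30.000000, DF = 0.915730, PV = 27.471899
  t = 3.0000: CF_t = 30.000000, DF = 0.876297, PV = 26.288898
  t = 4.0000: CF_t = 30.000000, DF = 0.838561, PV = 25.156840
  t = 5.0000: CF_t = 1030.000000, DF = 0.802451, PV = 826.524578
Price P = sum_t PV_t = 934.150349
First compute Macaulay numerator sum_t t * PV_t:
  t * PV_t at t = 1.0000: 28.708134
  t * PV_t at t = 2.0000: 54.943797
  t * PV_t at t = 3.0000: 78.866694
  t * PV_t at t = 4.0000: 100.627361
  t * PV_t at t = 5.0000: 4132.622889
Macaulay duration D = 4395.768876 / 934.150349 = 4.705633
Modified duration = D / (1 + y/m) = 4.705633 / (1 + 0.045000) = 4.502998


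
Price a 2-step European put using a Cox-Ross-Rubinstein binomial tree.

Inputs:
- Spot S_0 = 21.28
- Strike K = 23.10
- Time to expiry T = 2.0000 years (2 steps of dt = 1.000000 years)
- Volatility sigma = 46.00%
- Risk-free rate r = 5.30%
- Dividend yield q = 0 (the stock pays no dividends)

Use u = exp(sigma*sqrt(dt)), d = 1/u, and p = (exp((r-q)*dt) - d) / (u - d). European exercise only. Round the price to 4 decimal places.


dt = T/N = 1.000000
u = exp(sigma*sqrt(dt)) = 1.584074; d = 1/u = 0.631284
p = (exp((r-q)*dt) - d) / (u - d) = 0.444112
Discount per step: exp(-r*dt) = 0.948380
Stock lattice S(k, i) with i counting down-moves:
  k=0: S(0,0) = 21.2800
  k=1: S(1,0) = 33.7091; S(1,1) = 13.4337
  k=2: S(2,0) = 53.3977; S(2,1) = 21.2800; S(2,2) = 8.4805
Terminal payoffs V(N, i) = max(K - S_T, 0):
  V(2,0) = 0.000000; V(2,1) = 1.820000; V(2,2) = 14.619515
Backward induction: V(k, i) = exp(-r*dt) * [p * V(k+1, i) + (1-p) * V(k+1, i+1)].
  V(1,0) = exp(-r*dt) * [p*0.000000 + (1-p)*1.820000] = 0.959491
  V(1,1) = exp(-r*dt) * [p*1.820000 + (1-p)*14.619515] = 8.473862
  V(0,0) = exp(-r*dt) * [p*0.959491 + (1-p)*8.473862] = 4.871484

Answer: Price = V(0,0) = 4.8715


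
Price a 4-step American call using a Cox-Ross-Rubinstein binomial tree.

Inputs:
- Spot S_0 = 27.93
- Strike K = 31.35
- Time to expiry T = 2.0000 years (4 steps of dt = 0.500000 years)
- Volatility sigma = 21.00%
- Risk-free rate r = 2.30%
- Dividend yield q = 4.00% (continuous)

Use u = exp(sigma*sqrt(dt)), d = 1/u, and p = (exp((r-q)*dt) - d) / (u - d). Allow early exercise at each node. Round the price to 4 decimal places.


Answer: Price = V(0,0) = 1.8008

Derivation:
dt = T/N = 0.500000
u = exp(sigma*sqrt(dt)) = 1.160084; d = 1/u = 0.862007
p = (exp((r-q)*dt) - d) / (u - d) = 0.434550
Discount per step: exp(-r*dt) = 0.988566
Stock lattice S(k, i) with i counting down-moves:
  k=0: S(0,0) = 27.9300
  k=1: S(1,0) = 32.4011; S(1,1) = 24.0758
  k=2: S(2,0) = 37.5881; S(2,1) = 27.9300; S(2,2) = 20.7535
  k=3: S(3,0) = 43.6053; S(3,1) = 32.4011; S(3,2) = 24.0758; S(3,3) = 17.8897
  k=4: S(4,0) = 50.5858; S(4,1) = 37.5881; S(4,2) = 27.9300; S(4,3) = 20.7535; S(4,4) = 15.4210
Terminal payoffs V(N, i) = max(S_T - K, 0):
  V(4,0) = 19.235809; V(4,1) = 6.238052; V(4,2) = 0.000000; V(4,3) = 0.000000; V(4,4) = 0.000000
Backward induction: V(k, i) = exp(-r*dt) * [p * V(k+1, i) + (1-p) * V(k+1, i+1)]; then take max(V_cont, immediate exercise) for American.
  V(3,0) = exp(-r*dt) * [p*19.235809 + (1-p)*6.238052] = 11.750315; exercise = 12.255298; V(3,0) = max -> 12.255298
  V(3,1) = exp(-r*dt) * [p*6.238052 + (1-p)*0.000000] = 2.679749; exercise = 1.051146; V(3,1) = max -> 2.679749
  V(3,2) = exp(-r*dt) * [p*0.000000 + (1-p)*0.000000] = 0.000000; exercise = 0.000000; V(3,2) = max -> 0.000000
  V(3,3) = exp(-r*dt) * [p*0.000000 + (1-p)*0.000000] = 0.000000; exercise = 0.000000; V(3,3) = max -> 0.000000
  V(2,0) = exp(-r*dt) * [p*12.255298 + (1-p)*2.679749] = 6.762582; exercise = 6.238052; V(2,0) = max -> 6.762582
  V(2,1) = exp(-r*dt) * [p*2.679749 + (1-p)*0.000000] = 1.151169; exercise = 0.000000; V(2,1) = max -> 1.151169
  V(2,2) = exp(-r*dt) * [p*0.000000 + (1-p)*0.000000] = 0.000000; exercise = 0.000000; V(2,2) = max -> 0.000000
  V(1,0) = exp(-r*dt) * [p*6.762582 + (1-p)*1.151169] = 3.548563; exercise = 1.051146; V(1,0) = max -> 3.548563
  V(1,1) = exp(-r*dt) * [p*1.151169 + (1-p)*0.000000] = 0.494520; exercise = 0.000000; V(1,1) = max -> 0.494520
  V(0,0) = exp(-r*dt) * [p*3.548563 + (1-p)*0.494520] = 1.800825; exercise = 0.000000; V(0,0) = max -> 1.800825


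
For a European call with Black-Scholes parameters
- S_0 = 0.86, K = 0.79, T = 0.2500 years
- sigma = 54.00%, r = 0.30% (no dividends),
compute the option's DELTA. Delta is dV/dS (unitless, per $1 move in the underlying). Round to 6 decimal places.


d1 = 0.4522201622; d2 = 0.1822201622
phi(d1) = 0.3601660619; exp(-qT) = 1.0000000000; exp(-rT) = 0.9992502812
N(d1) = 0.6744448077
Delta = exp(-qT) * N(d1) = 1.0000000000 * 0.6744448077 = 0.674445

Answer: Delta = 0.674445


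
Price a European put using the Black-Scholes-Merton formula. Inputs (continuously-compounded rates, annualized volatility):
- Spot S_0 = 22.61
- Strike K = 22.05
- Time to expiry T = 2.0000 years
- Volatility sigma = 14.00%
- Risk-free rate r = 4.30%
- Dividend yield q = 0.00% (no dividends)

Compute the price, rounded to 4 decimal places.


Answer: Price = 0.7586

Derivation:
d1 = (ln(S/K) + (r - q + 0.5*sigma^2) * T) / (sigma * sqrt(T)) = 0.66003208
d2 = d1 - sigma * sqrt(T) = 0.46204218
exp(-rT) = 0.91759423; exp(-qT) = 1.00000000
P = K * exp(-rT) * N(-d2) - S_0 * exp(-qT) * N(-d1)
N(-d1) = 0.25461662; N(-d2) = 0.32202554
P = 22.0500 * 0.91759423 * 0.32202554 - 22.6100 * 1.00000000 * 0.25461662 = 0.7586


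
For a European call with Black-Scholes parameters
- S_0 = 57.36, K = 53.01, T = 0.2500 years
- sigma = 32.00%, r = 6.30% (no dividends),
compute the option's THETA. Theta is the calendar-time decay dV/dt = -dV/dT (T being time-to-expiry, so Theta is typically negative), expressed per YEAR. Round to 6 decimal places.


d1 = 0.6713538831; d2 = 0.5113538831
phi(d1) = 0.3184478507; exp(-qT) = 1.0000000000; exp(-rT) = 0.9843733826
Theta = -S*exp(-qT)*phi(d1)*sigma/(2*sqrt(T)) - r*K*exp(-rT)*N(d2) + q*S*exp(-qT)*N(d1)
N(d1) = 0.7490024419; N(d2) = 0.6954483595; sqrt(T) = 0.5000000000
Term 1 = -57.3600 * 1.0000000000 * 0.3184478507 * 0.3200 / (2 * 0.5000000000) = -5.8451739892
Term 2 = -0.0630 * 53.0100 * 0.9843733826 * 0.6954483595 = -2.2862467577
Term 3 = 0 (no dividend yield, q = 0)
Theta = -5.8451739892 + (-2.2862467577) + (0.0000000000) = -8.131421

Answer: Theta = -8.131421


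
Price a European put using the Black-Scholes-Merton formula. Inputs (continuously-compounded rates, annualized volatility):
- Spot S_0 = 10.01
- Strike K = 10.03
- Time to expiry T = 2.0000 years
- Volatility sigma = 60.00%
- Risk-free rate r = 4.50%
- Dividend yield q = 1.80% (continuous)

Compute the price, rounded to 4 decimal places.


d1 = (ln(S/K) + (r - q + 0.5*sigma^2) * T) / (sigma * sqrt(T)) = 0.48555136
d2 = d1 - sigma * sqrt(T) = -0.36297678
exp(-rT) = 0.91393119; exp(-qT) = 0.96464029
P = K * exp(-rT) * N(-d2) - S_0 * exp(-qT) * N(-d1)
N(-d1) = 0.31364264; N(-d2) = 0.64168888
P = 10.0300 * 0.91393119 * 0.64168888 - 10.0100 * 0.96464029 * 0.31364264 = 2.8536

Answer: Price = 2.8536


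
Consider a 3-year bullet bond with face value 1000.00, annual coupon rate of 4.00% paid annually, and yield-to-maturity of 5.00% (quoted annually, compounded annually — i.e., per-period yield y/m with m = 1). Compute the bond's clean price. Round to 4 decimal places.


Answer: Price = 972.7675

Derivation:
Coupon per period c = face * coupon_rate / m = 40.000000
Periods per year m = 1; per-period yield y/m = 0.050000
Number of cashflows N = 3
Cashflows (t years, CF_t, discount factor 1/(1+y/m)^(m*t), PV):
  t = 1.0000: CF_t = 40.000000, DF = 0.952381, PV = 38.095238
  t = 2.0000: CF_t = 40.000000, DF = 0.907029, PV = 36.281179
  t = 3.0000: CF_t = 1040.000000, DF = 0.863838, PV = 898.391102
Price P = sum_t PV_t = 972.767520


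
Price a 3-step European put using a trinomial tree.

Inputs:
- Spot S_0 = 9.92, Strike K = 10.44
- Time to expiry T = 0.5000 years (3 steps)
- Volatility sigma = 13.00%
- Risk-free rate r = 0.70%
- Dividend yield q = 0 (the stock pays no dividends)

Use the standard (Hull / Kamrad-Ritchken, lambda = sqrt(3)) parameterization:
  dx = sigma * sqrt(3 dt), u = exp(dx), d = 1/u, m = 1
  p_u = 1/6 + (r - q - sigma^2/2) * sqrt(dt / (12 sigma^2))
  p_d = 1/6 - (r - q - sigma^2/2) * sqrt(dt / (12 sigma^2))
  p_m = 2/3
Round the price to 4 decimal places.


Answer: Price = V(0,0) = 0.6777

Derivation:
dt = T/N = 0.166667; dx = sigma*sqrt(3*dt) = 0.091924
u = exp(dx) = 1.096281; d = 1/u = 0.912175
p_u = 0.165352, p_m = 0.666667, p_d = 0.167981
Discount per step: exp(-r*dt) = 0.998834
Stock lattice S(k, j) with j the centered position index:
  k=0: S(0,+0) = 9.9200
  k=1: S(1,-1) = 9.0488; S(1,+0) = 9.9200; S(1,+1) = 10.8751
  k=2: S(2,-2) = 8.2541; S(2,-1) = 9.0488; S(2,+0) = 9.9200; S(2,+1) = 10.8751; S(2,+2) = 11.9222
  k=3: S(3,-3) = 7.5291; S(3,-2) = 8.2541; S(3,-1) = 9.0488; S(3,+0) = 9.9200; S(3,+1) = 10.8751; S(3,+2) = 11.9222; S(3,+3) = 13.0701
Terminal payoffs V(N, j) = max(K - S_T, 0):
  V(3,-3) = 2.910857; V(3,-2) = 2.185940; V(3,-1) = 1.391228; V(3,+0) = 0.520000; V(3,+1) = 0.000000; V(3,+2) = 0.000000; V(3,+3) = 0.000000
Backward induction: V(k, j) = exp(-r*dt) * [p_u * V(k+1, j+1) + p_m * V(k+1, j) + p_d * V(k+1, j-1)]
  V(2,-2) = exp(-r*dt) * [p_u*1.391228 + p_m*2.185940 + p_d*2.910857] = 2.173768
  V(2,-1) = exp(-r*dt) * [p_u*0.520000 + p_m*1.391228 + p_d*2.185940] = 1.379056
  V(2,+0) = exp(-r*dt) * [p_u*0.000000 + p_m*0.520000 + p_d*1.391228] = 0.579690
  V(2,+1) = exp(-r*dt) * [p_u*0.000000 + p_m*0.000000 + p_d*0.520000] = 0.087248
  V(2,+2) = exp(-r*dt) * [p_u*0.000000 + p_m*0.000000 + p_d*0.000000] = 0.000000
  V(1,-1) = exp(-r*dt) * [p_u*0.579690 + p_m*1.379056 + p_d*2.173768] = 1.378766
  V(1,+0) = exp(-r*dt) * [p_u*0.087248 + p_m*0.579690 + p_d*1.379056] = 0.631805
  V(1,+1) = exp(-r*dt) * [p_u*0.000000 + p_m*0.087248 + p_d*0.579690] = 0.155361
  V(0,+0) = exp(-r*dt) * [p_u*0.155361 + p_m*0.631805 + p_d*1.378766] = 0.677708


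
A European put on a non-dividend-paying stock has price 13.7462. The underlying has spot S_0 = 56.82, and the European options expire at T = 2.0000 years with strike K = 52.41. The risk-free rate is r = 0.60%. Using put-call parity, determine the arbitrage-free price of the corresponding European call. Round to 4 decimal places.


Put-call parity: C - P = S_0 * exp(-qT) - K * exp(-rT).
S_0 * exp(-qT) = 56.8200 * 1.00000000 = 56.82000000
K * exp(-rT) = 52.4100 * 0.98807171 = 51.78483847
C = P + S*exp(-qT) - K*exp(-rT)
C = 13.7462 + 56.82000000 - 51.78483847 = 18.7814

Answer: Call price = 18.7814


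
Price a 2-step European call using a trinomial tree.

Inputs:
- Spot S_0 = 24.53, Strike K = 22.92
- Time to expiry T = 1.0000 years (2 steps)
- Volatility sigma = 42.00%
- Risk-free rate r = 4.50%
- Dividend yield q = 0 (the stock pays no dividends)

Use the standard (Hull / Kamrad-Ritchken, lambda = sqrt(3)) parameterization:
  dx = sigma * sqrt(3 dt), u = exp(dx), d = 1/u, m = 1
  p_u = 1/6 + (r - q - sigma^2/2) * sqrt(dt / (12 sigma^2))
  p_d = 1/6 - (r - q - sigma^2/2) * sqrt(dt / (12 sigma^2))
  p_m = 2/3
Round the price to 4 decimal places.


Answer: Price = V(0,0) = 5.0580

Derivation:
dt = T/N = 0.500000; dx = sigma*sqrt(3*dt) = 0.514393
u = exp(dx) = 1.672623; d = 1/u = 0.597863
p_u = 0.145671, p_m = 0.666667, p_d = 0.187662
Discount per step: exp(-r*dt) = 0.977751
Stock lattice S(k, j) with j the centered position index:
  k=0: S(0,+0) = 24.5300
  k=1: S(1,-1) = 14.6656; S(1,+0) = 24.5300; S(1,+1) = 41.0294
  k=2: S(2,-2) = 8.7680; S(2,-1) = 14.6656; S(2,+0) = 24.5300; S(2,+1) = 41.0294; S(2,+2) = 68.6268
Terminal payoffs V(N, j) = max(S_T - K, 0):
  V(2,-2) = 0.000000; V(2,-1) = 0.000000; V(2,+0) = 1.610000; V(2,+1) = 18.109434; V(2,+2) = 45.706760
Backward induction: V(k, j) = exp(-r*dt) * [p_u * V(k+1, j+1) + p_m * V(k+1, j) + p_d * V(k+1, j-1)]
  V(1,-1) = exp(-r*dt) * [p_u*1.610000 + p_m*0.000000 + p_d*0.000000] = 0.229312
  V(1,+0) = exp(-r*dt) * [p_u*18.109434 + p_m*1.610000 + p_d*0.000000] = 3.628780
  V(1,+1) = exp(-r*dt) * [p_u*45.706760 + p_m*18.109434 + p_d*1.610000] = 18.609777
  V(0,+0) = exp(-r*dt) * [p_u*18.609777 + p_m*3.628780 + p_d*0.229312] = 5.058030


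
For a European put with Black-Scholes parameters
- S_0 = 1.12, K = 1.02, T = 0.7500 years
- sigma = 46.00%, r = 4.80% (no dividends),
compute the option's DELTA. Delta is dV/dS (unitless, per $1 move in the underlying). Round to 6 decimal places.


d1 = 0.5243245579; d2 = 0.1259528722
phi(d1) = 0.3477064623; exp(-qT) = 1.0000000000; exp(-rT) = 0.9646402935
N(-d1) = 0.3000264094
Delta = -exp(-qT) * N(-d1) = -1.0000000000 * 0.3000264094 = -0.300026

Answer: Delta = -0.300026


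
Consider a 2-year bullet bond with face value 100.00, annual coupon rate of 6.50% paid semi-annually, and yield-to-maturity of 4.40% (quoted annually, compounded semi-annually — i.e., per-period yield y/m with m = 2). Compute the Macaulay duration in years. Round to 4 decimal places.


Answer: Macaulay duration = 1.9096 years

Derivation:
Coupon per period c = face * coupon_rate / m = 3.250000
Periods per year m = 2; per-period yield y/m = 0.022000
Number of cashflows N = 4
Cashflows (t years, CF_t, discount factor 1/(1+y/m)^(m*t), PV):
  t = 0.5000: CF_t = 3.250000, DF = 0.978474, PV = 3.180039
  t = 1.0000: CF_t = 3.250000, DF = 0.957411, PV = 3.111584
  t = 1.5000: CF_t = 3.250000, DF = 0.936801, PV = 3.044603
  t = 2.0000: CF_t = 103.250000, DF = 0.916635, PV = 94.642560
Price P = sum_t PV_t = 103.978786
Macaulay numerator sum_t t * PV_t:
  t * PV_t at t = 0.5000: 1.590020
  t * PV_t at t = 1.0000: 3.111584
  t * PV_t at t = 1.5000: 4.566905
  t * PV_t at t = 2.0000: 189.285119
Macaulay duration D = (sum_t t * PV_t) / P = 198.553628 / 103.978786 = 1.909559
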